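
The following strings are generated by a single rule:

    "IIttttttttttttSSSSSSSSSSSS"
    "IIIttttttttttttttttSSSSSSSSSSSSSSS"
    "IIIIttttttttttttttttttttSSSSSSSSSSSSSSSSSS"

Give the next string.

IIIIIttttttttttttttttttttttttSSSSSSSSSSSSSSSSSSSSS

The n-th term is n-1 I's then 4n t's then 3n+3 S's, where the shown terms are n = 3, 4, 5.
For the next term, n = 6, so the run lengths are 5, 24, 21.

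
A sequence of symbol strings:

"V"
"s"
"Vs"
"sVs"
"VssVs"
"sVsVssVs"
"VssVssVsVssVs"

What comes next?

This is a Fibonacci-style word recurrence s(k) = s(k−2)·s(k−1): e.g. V·s = Vs.
Continuing: sVsVssVs · VssVssVsVssVs gives term 8.

sVsVssVsVssVssVsVssVs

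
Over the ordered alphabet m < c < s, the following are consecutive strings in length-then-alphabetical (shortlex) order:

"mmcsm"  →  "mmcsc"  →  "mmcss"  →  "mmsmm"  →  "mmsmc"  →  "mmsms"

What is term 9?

mmscs

Continuing the enumeration 3 steps past mmsms: mmsms → mmscm → mmscc → (answer).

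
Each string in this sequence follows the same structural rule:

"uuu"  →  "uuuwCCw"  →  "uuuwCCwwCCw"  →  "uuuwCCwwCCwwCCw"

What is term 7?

uuuwCCwwCCwwCCwwCCwwCCwwCCw

The strings grow by a fixed suffix wCCw each time.
From uuuwCCwwCCwwCCw, 3 further steps: uuuwCCwwCCwwCCw → uuuwCCwwCCwwCCwwCCw → uuuwCCwwCCwwCCwwCCwwCCw → (answer).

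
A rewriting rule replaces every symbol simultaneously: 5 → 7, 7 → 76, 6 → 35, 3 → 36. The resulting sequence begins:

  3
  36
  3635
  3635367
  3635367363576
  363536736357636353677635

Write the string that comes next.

Applying the rule to each of the 24 symbols of 363536736357636353677635 gives the pieces 36 35 36 7 36 35 76 36 35 36 7 76 35 36 35 36 7 36 35 76 76 35 36 7, which concatenate to the answer.

36353673635763635367763536353673635767635367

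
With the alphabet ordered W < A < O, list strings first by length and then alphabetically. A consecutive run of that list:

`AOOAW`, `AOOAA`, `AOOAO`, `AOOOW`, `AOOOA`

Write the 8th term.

Advancing 3 positions from AOOOA through AOOOA → AOOOO → OWWWW reaches term 8.

OWWWA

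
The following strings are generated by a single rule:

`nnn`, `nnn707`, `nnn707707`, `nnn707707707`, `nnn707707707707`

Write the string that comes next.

Each term is the previous one with 707 appended.
So the next term is nnn707707707707·707.

nnn707707707707707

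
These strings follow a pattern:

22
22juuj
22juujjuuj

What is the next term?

Every step adds juuj to the end: s(k+1) = s(k)·juuj.
One more step from 22juujjuuj gives the answer.

22juujjuujjuuj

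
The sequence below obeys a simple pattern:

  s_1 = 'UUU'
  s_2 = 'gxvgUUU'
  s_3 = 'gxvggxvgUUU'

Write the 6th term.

The strings grow by a fixed prefix gxvg each time.
From gxvggxvgUUU, 3 further steps: gxvggxvgUUU → gxvggxvggxvgUUU → gxvggxvggxvggxvgUUU → (answer).

gxvggxvggxvggxvggxvgUUU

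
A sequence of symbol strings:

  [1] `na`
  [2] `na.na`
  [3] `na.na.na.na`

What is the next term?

Each string is two copies of the previous one joined by '.'.
So the next term is two copies of na.na.na.na with '.' between the halves.

na.na.na.na.na.na.na.na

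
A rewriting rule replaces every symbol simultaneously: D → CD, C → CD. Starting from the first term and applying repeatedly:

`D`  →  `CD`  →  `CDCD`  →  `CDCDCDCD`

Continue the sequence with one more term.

Rewriting each symbol of CDCDCDCD: C→CD, D→CD, C→CD, D→CD, C→CD, D→CD, C→CD, D→CD, which concatenates to CD CD CD CD CD CD CD CD.

CDCDCDCDCDCDCDCD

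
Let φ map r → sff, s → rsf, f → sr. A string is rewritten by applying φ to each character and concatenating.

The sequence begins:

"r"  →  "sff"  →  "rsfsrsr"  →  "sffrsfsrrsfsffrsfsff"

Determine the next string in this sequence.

Rewriting the 20 symbols of sffrsfsrrsfsffrsfsff one by one yields rsf sr sr sff rsf sr rsf sff sff rsf sr rsf sr sr sff rsf sr rsf sr sr; concatenated:

rsfsrsrsffrsfsrrsfsffsffrsfsrrsfsrsrsffrsfsrrsfsrsr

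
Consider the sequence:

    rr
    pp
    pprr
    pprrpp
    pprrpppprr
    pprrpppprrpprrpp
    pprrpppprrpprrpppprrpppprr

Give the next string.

pprrpppprrpprrpppprrpppprrpprrpppprrpprrpp

Each term (from the third on) is the previous term followed by the one before it: term 3 = pp·rr = pprr.
The next term joins pprrpppprrpprrpppprrpppprr and pprrpppprrpprrpp.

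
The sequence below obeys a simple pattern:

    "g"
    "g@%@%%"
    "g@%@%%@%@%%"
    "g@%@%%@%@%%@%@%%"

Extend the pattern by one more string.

g@%@%%@%@%%@%@%%@%@%%

The strings grow by a fixed suffix @%@%% each time.
One more step from g@%@%%@%@%%@%@%% gives the answer.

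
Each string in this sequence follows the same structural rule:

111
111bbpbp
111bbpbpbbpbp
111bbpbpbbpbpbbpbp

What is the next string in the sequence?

111bbpbpbbpbpbbpbpbbpbp

The strings grow by a fixed suffix bbpbp each time.
One more step from 111bbpbpbbpbpbbpbp gives the answer.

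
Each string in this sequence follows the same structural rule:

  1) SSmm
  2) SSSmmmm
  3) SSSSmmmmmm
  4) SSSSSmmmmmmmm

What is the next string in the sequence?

Term n consists of n+1 S's, followed by 2n m's (n = 1, 2, …).
For the next term, n = 5, so the run lengths are 6, 10.

SSSSSSmmmmmmmmmm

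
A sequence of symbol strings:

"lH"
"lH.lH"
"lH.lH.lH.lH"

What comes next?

s(k+1) = s(k)·.·s(k) — each term doubles the last with '.' between the halves.
Doubling lH.lH.lH.lH with '.' between the halves:

lH.lH.lH.lH.lH.lH.lH.lH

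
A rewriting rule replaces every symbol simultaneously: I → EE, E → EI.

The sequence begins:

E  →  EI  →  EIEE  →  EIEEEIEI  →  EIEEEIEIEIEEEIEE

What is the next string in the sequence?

φ(EIEEEIEIEIEEEIEE) expands symbol-by-symbol to EI EE EI EI EI EE EI EE EI EE EI EI EI EE EI EI; joining the 16 pieces gives the next term.

EIEEEIEIEIEEEIEEEIEEEIEIEIEEEIEI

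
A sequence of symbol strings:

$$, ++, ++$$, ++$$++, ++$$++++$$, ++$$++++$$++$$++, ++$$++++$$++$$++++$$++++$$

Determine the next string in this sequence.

++$$++++$$++$$++++$$++++$$++$$++++$$++$$++

Each term (from the third on) is the previous term followed by the one before it: term 3 = ++·$$ = ++$$.
So term 8 is ++$$++++$$++$$++++$$++++$$·++$$++++$$++$$++.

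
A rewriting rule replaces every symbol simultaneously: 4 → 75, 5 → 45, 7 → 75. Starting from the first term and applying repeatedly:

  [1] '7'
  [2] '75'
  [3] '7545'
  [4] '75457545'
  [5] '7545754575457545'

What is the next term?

75457545754575457545754575457545

φ(7545754575457545) expands symbol-by-symbol to 75 45 75 45 75 45 75 45 75 45 75 45 75 45 75 45; joining the 16 pieces gives the next term.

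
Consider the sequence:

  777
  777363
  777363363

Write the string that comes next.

The strings grow by a fixed suffix 363 each time.
One more step from 777363363 gives the answer.

777363363363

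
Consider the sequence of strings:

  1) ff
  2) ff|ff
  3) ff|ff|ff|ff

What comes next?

Every step duplicates the string with '|' between the halves.
So the next term is two copies of ff|ff|ff|ff with '|' between the halves.

ff|ff|ff|ff|ff|ff|ff|ff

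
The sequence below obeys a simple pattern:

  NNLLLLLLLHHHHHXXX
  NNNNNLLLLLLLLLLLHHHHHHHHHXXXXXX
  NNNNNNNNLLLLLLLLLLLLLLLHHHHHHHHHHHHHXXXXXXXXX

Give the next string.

NNNNNNNNNNNLLLLLLLLLLLLLLLLLLLHHHHHHHHHHHHHHHHHXXXXXXXXXXXX

Term n consists of 3n-1 N's, followed by 4n+3 L's, followed by 4n+1 H's, followed by 3n X's (n = 1, 2, …).
At n = 4 the blocks have lengths 11, 19, 17, 12.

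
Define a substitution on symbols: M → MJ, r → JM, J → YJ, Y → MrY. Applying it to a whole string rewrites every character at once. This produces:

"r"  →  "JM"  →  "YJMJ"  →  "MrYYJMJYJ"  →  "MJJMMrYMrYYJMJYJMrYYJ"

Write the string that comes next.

φ(MJJMMrYMrYYJMJYJMrYYJ) expands symbol-by-symbol to MJ YJ YJ MJ MJ JM MrY MJ JM MrY MrY YJ MJ YJ MrY YJ MJ JM MrY MrY YJ; joining the 21 pieces gives the next term.

MJYJYJMJMJJMMrYMJJMMrYMrYYJMJYJMrYYJMJJMMrYMrYYJ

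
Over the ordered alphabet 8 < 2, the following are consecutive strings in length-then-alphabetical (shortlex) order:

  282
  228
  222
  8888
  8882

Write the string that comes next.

8828

Find the rightmost character of 8882 below 2, bump it to the next letter, and reset everything to its right to 8.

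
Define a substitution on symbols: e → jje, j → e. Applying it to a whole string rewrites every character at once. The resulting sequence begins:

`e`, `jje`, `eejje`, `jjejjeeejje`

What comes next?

Apply φ to jjejjeeejje symbol by symbol: j→e, j→e, e→jje, j→e, j→e, e→jje, e→jje, e→jje, j→e, j→e, e→jje; joined: e e jje e e jje jje jje e e jje.

eejjeeejjejjejjeeejje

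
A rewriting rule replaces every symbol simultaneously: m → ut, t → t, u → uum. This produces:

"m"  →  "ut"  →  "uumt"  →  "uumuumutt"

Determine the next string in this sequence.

Expanding uumuumutt: u→uum, u→uum, m→ut, u→uum, u→uum, m→ut, u→uum, t→t, t→t. Concatenated: uum uum ut uum uum ut uum t t.

uumuumutuumuumutuumtt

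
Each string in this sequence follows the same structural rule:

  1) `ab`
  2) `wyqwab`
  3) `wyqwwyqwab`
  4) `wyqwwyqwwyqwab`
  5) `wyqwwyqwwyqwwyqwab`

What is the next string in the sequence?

The strings grow by a fixed prefix wyqw each time.
Applying this once more to wyqwwyqwwyqwwyqwab:

wyqwwyqwwyqwwyqwwyqwab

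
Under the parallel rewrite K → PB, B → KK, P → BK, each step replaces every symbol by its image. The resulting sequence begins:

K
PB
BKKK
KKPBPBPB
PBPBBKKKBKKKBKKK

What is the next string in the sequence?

Rewriting the 16 symbols of PBPBBKKKBKKKBKKK one by one yields BK KK BK KK KK PB PB PB KK PB PB PB KK PB PB PB; concatenated:

BKKKBKKKKKPBPBPBKKPBPBPBKKPBPBPB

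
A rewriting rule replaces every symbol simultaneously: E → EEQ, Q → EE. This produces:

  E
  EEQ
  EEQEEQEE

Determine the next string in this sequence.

EEQEEQEEEEQEEQEEEEQEEQ

Rewriting each symbol of EEQEEQEE: E→EEQ, E→EEQ, Q→EE, E→EEQ, E→EEQ, Q→EE, E→EEQ, E→EEQ, which concatenates to EEQ EEQ EE EEQ EEQ EE EEQ EEQ.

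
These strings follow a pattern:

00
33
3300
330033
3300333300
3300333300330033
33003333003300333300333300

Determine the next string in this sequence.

330033330033003333003333003300333300330033

This is a Fibonacci-style word recurrence s(k) = s(k−1)·s(k−2): e.g. 33·00 = 3300.
The next term joins 33003333003300333300333300 and 3300333300330033.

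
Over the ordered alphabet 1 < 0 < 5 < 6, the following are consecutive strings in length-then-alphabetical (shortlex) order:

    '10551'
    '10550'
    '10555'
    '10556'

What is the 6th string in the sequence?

10560

Advancing 2 positions from 10556 through 10556 → 10561 reaches term 6.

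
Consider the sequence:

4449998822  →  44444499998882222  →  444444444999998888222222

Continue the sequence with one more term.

Term n consists of 3n 4's, followed by n+2 9's, followed by n+1 8's, followed by 2n 2's (n = 1, 2, …).
Setting n = 4 gives 12, 6, 5, 8 characters in each block.

4444444444449999998888822222222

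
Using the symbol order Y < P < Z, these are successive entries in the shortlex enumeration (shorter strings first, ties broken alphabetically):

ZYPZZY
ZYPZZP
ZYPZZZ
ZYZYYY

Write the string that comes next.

ZYZYYP

Treat ZYZYYY as a base-3 numeral over the given alphabet and add one, carrying through any trailing Z's.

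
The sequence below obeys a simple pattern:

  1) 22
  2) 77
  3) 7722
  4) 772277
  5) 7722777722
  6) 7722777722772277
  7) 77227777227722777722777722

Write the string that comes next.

772277772277227777227777227722777722772277

Each term (from the third on) is the previous term followed by the one before it: term 3 = 77·22 = 7722.
So term 8 is 77227777227722777722777722·7722777722772277.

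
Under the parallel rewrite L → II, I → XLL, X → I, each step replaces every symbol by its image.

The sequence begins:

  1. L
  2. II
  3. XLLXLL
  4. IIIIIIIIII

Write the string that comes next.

XLLXLLXLLXLLXLLXLLXLLXLLXLLXLL

Apply φ to IIIIIIIIII symbol by symbol: I→XLL, I→XLL, I→XLL, I→XLL, I→XLL, I→XLL, I→XLL, I→XLL, I→XLL, I→XLL; joined: XLL XLL XLL XLL XLL XLL XLL XLL XLL XLL.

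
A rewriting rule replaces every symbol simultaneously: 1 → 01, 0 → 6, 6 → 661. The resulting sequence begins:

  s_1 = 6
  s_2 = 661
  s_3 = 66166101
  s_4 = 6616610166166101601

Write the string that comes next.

Replace each of the 19 characters of 6616610166166101601 in place — 661 661 01 661 661 01 6 01 661 661 01 661 661 01 6 01 661 6 01 — and concatenate.

66166101661661016016616610166166101601661601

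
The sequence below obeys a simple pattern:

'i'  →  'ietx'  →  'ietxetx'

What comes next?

ietxetxetx

Every step adds etx to the end: s(k+1) = s(k)·etx.
One more step from ietxetx gives the answer.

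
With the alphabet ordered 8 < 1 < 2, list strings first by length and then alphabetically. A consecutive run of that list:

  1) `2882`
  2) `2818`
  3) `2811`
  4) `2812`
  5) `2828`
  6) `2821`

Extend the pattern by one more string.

The successor of 2821 increments the rightmost position that isn't already 2 and resets every position after it to 8.

2822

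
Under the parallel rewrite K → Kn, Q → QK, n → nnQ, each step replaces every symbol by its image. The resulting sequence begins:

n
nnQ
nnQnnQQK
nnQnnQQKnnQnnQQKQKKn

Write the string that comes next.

nnQnnQQKnnQnnQQKQKKnnnQnnQQKnnQnnQQKQKKnQKKnKnnnQ

φ(nnQnnQQKnnQnnQQKQKKn) expands symbol-by-symbol to nnQ nnQ QK nnQ nnQ QK QK Kn nnQ nnQ QK nnQ nnQ QK QK Kn QK Kn Kn nnQ; joining the 20 pieces gives the next term.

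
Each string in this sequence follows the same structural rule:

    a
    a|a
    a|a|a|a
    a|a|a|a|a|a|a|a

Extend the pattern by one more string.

a|a|a|a|a|a|a|a|a|a|a|a|a|a|a|a

Every step duplicates the string with '|' between the halves.
So the next term is two copies of a|a|a|a|a|a|a|a with '|' between the halves.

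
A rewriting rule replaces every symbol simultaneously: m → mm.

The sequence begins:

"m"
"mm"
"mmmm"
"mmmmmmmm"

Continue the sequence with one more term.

Apply φ to mmmmmmmm symbol by symbol: m→mm, m→mm, m→mm, m→mm, m→mm, m→mm, m→mm, m→mm; joined: mm mm mm mm mm mm mm mm.

mmmmmmmmmmmmmmmm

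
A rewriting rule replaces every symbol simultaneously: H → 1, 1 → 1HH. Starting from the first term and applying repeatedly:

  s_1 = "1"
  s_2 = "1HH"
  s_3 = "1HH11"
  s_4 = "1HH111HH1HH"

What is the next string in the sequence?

1HH111HH1HH1HH111HH11

Expanding 1HH111HH1HH: 1→1HH, H→1, H→1, 1→1HH, 1→1HH, 1→1HH, H→1, H→1, 1→1HH, H→1, H→1. Concatenated: 1HH 1 1 1HH 1HH 1HH 1 1 1HH 1 1.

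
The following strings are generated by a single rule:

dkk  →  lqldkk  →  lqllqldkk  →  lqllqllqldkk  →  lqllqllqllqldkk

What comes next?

Every step adds lql at the front: s(k+1) = lql·s(k).
Applying this once more to lqllqllqllqldkk:

lqllqllqllqllqldkk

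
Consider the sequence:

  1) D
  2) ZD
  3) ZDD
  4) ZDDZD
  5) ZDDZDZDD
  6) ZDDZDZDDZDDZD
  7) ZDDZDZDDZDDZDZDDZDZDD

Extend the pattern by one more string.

Each term (from the third on) is the previous term followed by the one before it: term 3 = ZD·D = ZDD.
The next term joins ZDDZDZDDZDDZDZDDZDZDD and ZDDZDZDDZDDZD.

ZDDZDZDDZDDZDZDDZDZDDZDDZDZDDZDDZD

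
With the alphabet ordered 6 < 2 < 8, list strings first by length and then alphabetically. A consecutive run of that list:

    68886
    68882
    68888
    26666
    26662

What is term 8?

26622

Stepping forward 3 times from 26662: 26662 → 26668 → 26626, then the target.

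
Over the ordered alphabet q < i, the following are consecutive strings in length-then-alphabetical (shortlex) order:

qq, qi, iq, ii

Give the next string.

After ii the length-2 strings are exhausted; the first length-3 string is 3 copies of q.

qqq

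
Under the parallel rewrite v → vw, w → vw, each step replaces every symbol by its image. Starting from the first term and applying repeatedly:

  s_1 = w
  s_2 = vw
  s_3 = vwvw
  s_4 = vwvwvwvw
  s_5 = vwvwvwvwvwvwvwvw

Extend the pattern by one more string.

vwvwvwvwvwvwvwvwvwvwvwvwvwvwvwvw

Applying the rule to each of the 16 symbols of vwvwvwvwvwvwvwvw gives the pieces vw vw vw vw vw vw vw vw vw vw vw vw vw vw vw vw, which concatenate to the answer.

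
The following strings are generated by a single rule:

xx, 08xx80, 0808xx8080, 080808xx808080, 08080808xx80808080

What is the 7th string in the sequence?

Each term wraps the previous one in 08 on the left and 80 on the right.
From 08080808xx80808080, 2 further steps: 08080808xx80808080 → 0808080808xx8080808080 → (answer).

080808080808xx808080808080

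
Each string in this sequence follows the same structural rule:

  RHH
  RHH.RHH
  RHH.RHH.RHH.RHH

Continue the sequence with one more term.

Each string is two copies of the previous one joined by '.'.
So the next term is two copies of RHH.RHH.RHH.RHH with '.' between the halves.

RHH.RHH.RHH.RHH.RHH.RHH.RHH.RHH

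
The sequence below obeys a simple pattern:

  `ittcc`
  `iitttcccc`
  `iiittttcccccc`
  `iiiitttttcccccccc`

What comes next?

iiiiittttttcccccccccc

The n-th term is n i's then n+1 t's then 2n c's (n = 1, 2, …).
For the next term, n = 5, so the run lengths are 5, 6, 10.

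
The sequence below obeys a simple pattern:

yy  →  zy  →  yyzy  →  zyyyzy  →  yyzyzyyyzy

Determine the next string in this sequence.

Each term (from the third on) is the two preceding terms concatenated in order: term 3 = yy·zy = yyzy.
The next term joins zyyyzy and yyzyzyyyzy.

zyyyzyyyzyzyyyzy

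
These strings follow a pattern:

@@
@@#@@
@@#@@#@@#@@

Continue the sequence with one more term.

Every step duplicates the string with '#' between the halves.
So the next term is two copies of @@#@@#@@#@@ with '#' between the halves.

@@#@@#@@#@@#@@#@@#@@#@@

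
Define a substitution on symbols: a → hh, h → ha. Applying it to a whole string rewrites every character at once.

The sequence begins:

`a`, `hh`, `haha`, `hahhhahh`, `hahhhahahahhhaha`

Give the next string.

Applying the rule to each of the 16 symbols of hahhhahahahhhaha gives the pieces ha hh ha ha ha hh ha hh ha hh ha ha ha hh ha hh, which concatenate to the answer.

hahhhahahahhhahhhahhhahahahhhahh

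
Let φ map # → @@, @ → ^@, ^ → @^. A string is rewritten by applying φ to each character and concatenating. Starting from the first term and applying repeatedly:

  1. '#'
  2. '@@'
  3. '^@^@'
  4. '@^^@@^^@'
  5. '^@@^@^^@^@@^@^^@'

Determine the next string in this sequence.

@^^@^@@^^@@^@^^@@^^@^@@^^@@^@^^@

Replace each of the 16 characters of ^@@^@^^@^@@^@^^@ in place — @^ ^@ ^@ @^ ^@ @^ @^ ^@ @^ ^@ ^@ @^ ^@ @^ @^ ^@ — and concatenate.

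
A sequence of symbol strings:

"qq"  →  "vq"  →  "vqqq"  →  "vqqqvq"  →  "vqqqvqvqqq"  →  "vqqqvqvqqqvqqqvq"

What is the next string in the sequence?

vqqqvqvqqqvqqqvqvqqqvqvqqq

From term 3 onward, concatenate the last term with the second-to-last: vq·qq = vqqq, vqqq·vq = vqqqvq, …
So term 7 is vqqqvqvqqqvqqqvq·vqqqvqvqqq.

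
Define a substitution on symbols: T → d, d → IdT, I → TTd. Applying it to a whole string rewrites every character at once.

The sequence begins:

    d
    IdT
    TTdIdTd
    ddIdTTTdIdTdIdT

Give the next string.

Applying the rule to each of the 15 symbols of ddIdTTTdIdTdIdT gives the pieces IdT IdT TTd IdT d d d IdT TTd IdT d IdT TTd IdT d, which concatenate to the answer.

IdTIdTTTdIdTdddIdTTTdIdTdIdTTTdIdTd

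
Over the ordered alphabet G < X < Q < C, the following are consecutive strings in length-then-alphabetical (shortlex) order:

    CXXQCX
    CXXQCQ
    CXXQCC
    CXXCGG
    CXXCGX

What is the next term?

The successor of CXXCGX increments the rightmost position that isn't already C and resets every position after it to G.

CXXCGQ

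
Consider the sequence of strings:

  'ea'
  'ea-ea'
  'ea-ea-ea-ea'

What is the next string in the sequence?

ea-ea-ea-ea-ea-ea-ea-ea

Every step duplicates the string with '-' between the halves.
So the next term is two copies of ea-ea-ea-ea with '-' between the halves.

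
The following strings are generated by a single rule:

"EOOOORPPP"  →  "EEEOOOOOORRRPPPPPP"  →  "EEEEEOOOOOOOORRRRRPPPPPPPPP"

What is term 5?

Term n consists of 2n-1 E's, followed by 2n+2 O's, followed by 2n-1 R's, followed by 3n P's (n = 1, 2, …).
At n = 5 the blocks have lengths 9, 12, 9, 15.

EEEEEEEEEOOOOOOOOOOOORRRRRRRRRPPPPPPPPPPPPPPP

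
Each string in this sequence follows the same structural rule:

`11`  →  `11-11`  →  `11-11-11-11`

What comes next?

11-11-11-11-11-11-11-11

s(k+1) = s(k)·-·s(k) — each term doubles the last with '-' between the halves.
One more doubling of 11-11-11-11 gives the answer.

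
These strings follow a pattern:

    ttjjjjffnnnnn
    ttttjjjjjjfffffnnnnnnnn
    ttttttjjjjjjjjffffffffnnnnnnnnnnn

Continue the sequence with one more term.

ttttttttjjjjjjjjjjfffffffffffnnnnnnnnnnnnnn

Each string has the form t^{2n} j^{2n+2} f^{3n-1} n^{3n+2} (n = 1, 2, …).
At n = 4 the blocks have lengths 8, 10, 11, 14.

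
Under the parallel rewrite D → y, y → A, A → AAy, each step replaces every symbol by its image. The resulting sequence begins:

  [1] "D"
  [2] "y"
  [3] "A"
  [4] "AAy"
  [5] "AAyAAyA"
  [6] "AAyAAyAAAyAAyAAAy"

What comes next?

Rewriting the 17 symbols of AAyAAyAAAyAAyAAAy one by one yields AAy AAy A AAy AAy A AAy AAy AAy A AAy AAy A AAy AAy AAy A; concatenated:

AAyAAyAAAyAAyAAAyAAyAAyAAAyAAyAAAyAAyAAyA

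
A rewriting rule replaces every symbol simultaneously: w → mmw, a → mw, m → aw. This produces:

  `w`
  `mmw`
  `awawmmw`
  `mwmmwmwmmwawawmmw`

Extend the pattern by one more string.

Rewriting the 17 symbols of mwmmwmwmmwawawmmw one by one yields aw mmw aw aw mmw aw mmw aw aw mmw mw mmw mw mmw aw aw mmw; concatenated:

awmmwawawmmwawmmwawawmmwmwmmwmwmmwawawmmw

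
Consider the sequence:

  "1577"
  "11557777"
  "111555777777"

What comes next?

Each string has the form 1^{n} 5^{n} 7^{2n} (n = 1, 2, …).
At n = 4 the blocks have lengths 4, 4, 8.

1111555577777777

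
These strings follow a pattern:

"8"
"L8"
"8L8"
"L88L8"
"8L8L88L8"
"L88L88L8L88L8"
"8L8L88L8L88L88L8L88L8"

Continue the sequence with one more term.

Each term (from the third on) is the two preceding terms concatenated in order: term 3 = 8·L8 = 8L8.
So term 8 is L88L88L8L88L8·8L8L88L8L88L88L8L88L8.

L88L88L8L88L88L8L88L8L88L88L8L88L8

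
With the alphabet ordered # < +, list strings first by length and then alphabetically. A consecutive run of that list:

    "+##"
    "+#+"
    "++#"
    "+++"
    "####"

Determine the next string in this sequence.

###+

The successor of #### increments the rightmost position that isn't already + and resets every position after it to #.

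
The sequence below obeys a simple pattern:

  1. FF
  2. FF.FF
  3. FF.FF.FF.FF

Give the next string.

Each string is two copies of the previous one joined by '.'.
So the next term is two copies of FF.FF.FF.FF with '.' between the halves.

FF.FF.FF.FF.FF.FF.FF.FF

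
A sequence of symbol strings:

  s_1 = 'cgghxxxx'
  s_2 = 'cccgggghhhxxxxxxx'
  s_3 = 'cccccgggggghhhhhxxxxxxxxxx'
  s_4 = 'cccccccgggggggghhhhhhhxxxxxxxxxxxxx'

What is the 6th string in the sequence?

cccccccccccgggggggggggghhhhhhhhhhhxxxxxxxxxxxxxxxxxxx

Term n consists of 2n-1 c's, followed by 2n g's, followed by 2n-1 h's, followed by 3n+1 x's (n = 1, 2, …).
At n = 6 the blocks have lengths 11, 12, 11, 19.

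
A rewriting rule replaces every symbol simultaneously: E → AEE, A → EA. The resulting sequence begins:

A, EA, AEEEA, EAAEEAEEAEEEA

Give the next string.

Applying the rule to each of the 13 symbols of EAAEEAEEAEEEA gives the pieces AEE EA EA AEE AEE EA AEE AEE EA AEE AEE AEE EA, which concatenate to the answer.

AEEEAEAAEEAEEEAAEEAEEEAAEEAEEAEEEA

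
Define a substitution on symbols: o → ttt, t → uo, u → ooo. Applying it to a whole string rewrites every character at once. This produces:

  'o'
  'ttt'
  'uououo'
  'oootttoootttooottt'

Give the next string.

tttttttttuououotttttttttuououotttttttttuououo

Replace each of the 18 characters of oootttoootttooottt in place — ttt ttt ttt uo uo uo ttt ttt ttt uo uo uo ttt ttt ttt uo uo uo — and concatenate.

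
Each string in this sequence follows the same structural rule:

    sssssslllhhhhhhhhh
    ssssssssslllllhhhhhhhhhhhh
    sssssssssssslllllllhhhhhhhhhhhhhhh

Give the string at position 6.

ssssssssssssssssssssslllllllllllllhhhhhhhhhhhhhhhhhhhhhhhh

Each string has the form s^{3n} l^{2n-1} h^{3n+3}, where the shown terms are n = 2, 3, 4.
Setting n = 7 gives 21, 13, 24 characters in each block.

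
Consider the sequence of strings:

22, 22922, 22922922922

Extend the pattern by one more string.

22922922922922922922922

Each string is two copies of the previous one joined by '9'.
So the next term is two copies of 22922922922 with '9' between the halves.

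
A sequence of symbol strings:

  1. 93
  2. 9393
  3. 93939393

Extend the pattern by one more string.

s(k+1) = s(k)·s(k) — each term doubles the last.
Doubling 93939393:

9393939393939393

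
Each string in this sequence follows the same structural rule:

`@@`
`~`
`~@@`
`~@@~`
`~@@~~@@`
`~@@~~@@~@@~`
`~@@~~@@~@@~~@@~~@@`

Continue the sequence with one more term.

This is a Fibonacci-style word recurrence s(k) = s(k−1)·s(k−2): e.g. ~·@@ = ~@@.
So term 8 is ~@@~~@@~@@~~@@~~@@·~@@~~@@~@@~.

~@@~~@@~@@~~@@~~@@~@@~~@@~@@~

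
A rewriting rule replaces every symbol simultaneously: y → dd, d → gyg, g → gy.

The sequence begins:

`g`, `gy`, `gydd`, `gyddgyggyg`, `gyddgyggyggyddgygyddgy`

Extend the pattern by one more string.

Rewriting the 22 symbols of gyddgyggyggyddgygyddgy one by one yields gy dd gyg gyg gy dd gy gy dd gy gy dd gyg gyg gy dd gy dd gyg gyg gy dd; concatenated:

gyddgyggyggyddgygyddgygyddgyggyggyddgyddgyggyggydd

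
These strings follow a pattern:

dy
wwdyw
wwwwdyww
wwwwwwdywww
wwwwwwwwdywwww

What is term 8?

wwwwwwwwwwwwwwdywwwwwww

Every step adds ww to the front and w to the end of the previous string.
From wwwwwwwwdywwww, 3 further steps: wwwwwwwwdywwww → wwwwwwwwwwdywwwww → wwwwwwwwwwwwdywwwwww → (answer).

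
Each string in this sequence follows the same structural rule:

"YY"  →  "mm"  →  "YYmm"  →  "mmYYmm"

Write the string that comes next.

From term 3 onward, concatenate the second-to-last term with the last: YY·mm = YYmm, mm·YYmm = mmYYmm, …
So term 5 is YYmm·mmYYmm.

YYmmmmYYmm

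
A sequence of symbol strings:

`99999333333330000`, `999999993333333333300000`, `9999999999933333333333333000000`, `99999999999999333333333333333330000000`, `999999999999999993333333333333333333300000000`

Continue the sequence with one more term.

9999999999999999999933333333333333333333333000000000

Term n consists of 3n-1 9's, followed by 3n+2 3's, followed by n+2 0's, where the shown terms are n = 2, 3, 4, 5, 6.
Setting n = 7 gives 20, 23, 9 characters in each block.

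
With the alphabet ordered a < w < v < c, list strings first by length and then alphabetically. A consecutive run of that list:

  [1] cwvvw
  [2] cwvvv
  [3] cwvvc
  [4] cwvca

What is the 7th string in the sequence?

cwvcc

Continuing the enumeration 3 steps past cwvca: cwvca → cwvcw → cwvcv → (answer).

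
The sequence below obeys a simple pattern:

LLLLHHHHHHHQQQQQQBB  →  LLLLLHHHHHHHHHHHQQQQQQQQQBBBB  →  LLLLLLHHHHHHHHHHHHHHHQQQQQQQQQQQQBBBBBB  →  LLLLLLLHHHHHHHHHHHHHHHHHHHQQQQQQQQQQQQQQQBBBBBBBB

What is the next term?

Reading off run lengths: L runs 4, 5, 6, 7; H runs 7, 11, 15, 19; Q runs 6, 9, 12, 15; B runs 2, 4, 6, 8 — each is linear in n (n = 1, 2, …).
At n = 5 the blocks have lengths 8, 23, 18, 10.

LLLLLLLLHHHHHHHHHHHHHHHHHHHHHHHQQQQQQQQQQQQQQQQQQBBBBBBBBBB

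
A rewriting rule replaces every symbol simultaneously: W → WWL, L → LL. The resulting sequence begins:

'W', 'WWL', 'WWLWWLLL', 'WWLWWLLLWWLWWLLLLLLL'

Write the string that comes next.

Rewriting the 20 symbols of WWLWWLLLWWLWWLLLLLLL one by one yields WWL WWL LL WWL WWL LL LL LL WWL WWL LL WWL WWL LL LL LL LL LL LL LL; concatenated:

WWLWWLLLWWLWWLLLLLLLWWLWWLLLWWLWWLLLLLLLLLLLLLLL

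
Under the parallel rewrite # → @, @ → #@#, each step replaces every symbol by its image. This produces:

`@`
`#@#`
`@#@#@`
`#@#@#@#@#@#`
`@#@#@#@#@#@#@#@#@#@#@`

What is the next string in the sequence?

φ(@#@#@#@#@#@#@#@#@#@#@) expands symbol-by-symbol to #@# @ #@# @ #@# @ #@# @ #@# @ #@# @ #@# @ #@# @ #@# @ #@# @ #@#; joining the 21 pieces gives the next term.

#@#@#@#@#@#@#@#@#@#@#@#@#@#@#@#@#@#@#@#@#@#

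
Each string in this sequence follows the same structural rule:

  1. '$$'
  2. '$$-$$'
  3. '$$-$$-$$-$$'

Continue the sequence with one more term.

$$-$$-$$-$$-$$-$$-$$-$$

Every step duplicates the string with '-' between the halves.
So the next term is two copies of $$-$$-$$-$$ with '-' between the halves.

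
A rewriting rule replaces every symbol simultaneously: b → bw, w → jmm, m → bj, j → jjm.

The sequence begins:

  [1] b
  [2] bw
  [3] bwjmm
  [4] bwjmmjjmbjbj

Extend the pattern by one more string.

bwjmmjjmbjbjjjmjjmbjbwjjmbwjjm

Apply φ to bwjmmjjmbjbj symbol by symbol: b→bw, w→jmm, j→jjm, m→bj, m→bj, j→jjm, j→jjm, m→bj, b→bw, j→jjm, b→bw, j→jjm; joined: bw jmm jjm bj bj jjm jjm bj bw jjm bw jjm.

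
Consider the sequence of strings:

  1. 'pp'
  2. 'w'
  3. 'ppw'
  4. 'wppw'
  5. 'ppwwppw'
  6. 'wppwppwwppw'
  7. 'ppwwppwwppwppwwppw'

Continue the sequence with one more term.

wppwppwwppwppwwppwwppwppwwppw

Each term (from the third on) is the two preceding terms concatenated in order: term 3 = pp·w = ppw.
Continuing: wppwppwwppw · ppwwppwwppwppwwppw gives term 8.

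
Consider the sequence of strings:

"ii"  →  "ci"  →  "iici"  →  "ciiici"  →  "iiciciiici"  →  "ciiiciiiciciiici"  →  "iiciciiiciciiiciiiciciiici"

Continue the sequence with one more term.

ciiiciiiciciiiciiiciciiiciciiiciiiciciiici

This is a Fibonacci-style word recurrence s(k) = s(k−2)·s(k−1): e.g. ii·ci = iici.
Continuing: ciiiciiiciciiici · iiciciiiciciiiciiiciciiici gives term 8.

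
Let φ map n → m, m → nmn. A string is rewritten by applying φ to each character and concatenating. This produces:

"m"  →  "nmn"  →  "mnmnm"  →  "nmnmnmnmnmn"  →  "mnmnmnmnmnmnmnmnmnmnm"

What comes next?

nmnmnmnmnmnmnmnmnmnmnmnmnmnmnmnmnmnmnmnmnmn

φ(mnmnmnmnmnmnmnmnmnmnm) expands symbol-by-symbol to nmn m nmn m nmn m nmn m nmn m nmn m nmn m nmn m nmn m nmn m nmn; joining the 21 pieces gives the next term.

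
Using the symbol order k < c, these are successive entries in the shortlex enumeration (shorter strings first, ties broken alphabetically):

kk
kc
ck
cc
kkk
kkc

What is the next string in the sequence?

kck

The successor of kkc increments the rightmost position that isn't already c and resets every position after it to k.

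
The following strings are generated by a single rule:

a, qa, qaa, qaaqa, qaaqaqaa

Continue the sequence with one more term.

From term 3 onward, concatenate the last term with the second-to-last: qa·a = qaa, qaa·qa = qaaqa, …
So term 6 is qaaqaqaa·qaaqa.

qaaqaqaaqaaqa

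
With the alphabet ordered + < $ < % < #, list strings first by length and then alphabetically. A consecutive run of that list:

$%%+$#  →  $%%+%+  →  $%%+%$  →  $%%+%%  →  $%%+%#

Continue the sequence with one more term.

$%%+#+

Treat $%%+%# as a base-4 numeral over the given alphabet and add one, carrying through any trailing #'s.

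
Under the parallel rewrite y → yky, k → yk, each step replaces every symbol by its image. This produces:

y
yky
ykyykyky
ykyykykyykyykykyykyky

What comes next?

ykyykykyykyykykyykykyykyykykyykyykykyykykyykyykykyykyky

Applying the rule to each of the 21 symbols of ykyykykyykyykykyykyky gives the pieces yky yk yky yky yk yky yk yky yky yk yky yky yk yky yk yky yky yk yky yk yky, which concatenate to the answer.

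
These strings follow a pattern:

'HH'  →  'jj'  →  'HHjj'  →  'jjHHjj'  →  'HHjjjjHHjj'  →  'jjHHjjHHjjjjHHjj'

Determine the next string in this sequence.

Each term (from the third on) is the two preceding terms concatenated in order: term 3 = HH·jj = HHjj.
So term 7 is HHjjjjHHjj·jjHHjjHHjjjjHHjj.

HHjjjjHHjjjjHHjjHHjjjjHHjj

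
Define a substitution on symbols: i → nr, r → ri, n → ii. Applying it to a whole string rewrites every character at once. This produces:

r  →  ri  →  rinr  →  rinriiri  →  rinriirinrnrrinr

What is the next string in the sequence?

Rewriting the 16 symbols of rinriirinrnrrinr one by one yields ri nr ii ri nr nr ri nr ii ri ii ri ri nr ii ri; concatenated:

rinriirinrnrrinriiriiiririnriiri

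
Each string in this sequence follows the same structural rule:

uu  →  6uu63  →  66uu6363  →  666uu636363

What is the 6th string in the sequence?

66666uu6363636363

Each term wraps the previous one in 6 on the left and 63 on the right.
From 666uu636363, 2 further steps: 666uu636363 → 6666uu63636363 → (answer).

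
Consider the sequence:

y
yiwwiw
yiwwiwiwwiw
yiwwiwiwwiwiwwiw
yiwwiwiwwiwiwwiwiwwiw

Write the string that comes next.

yiwwiwiwwiwiwwiwiwwiwiwwiw

Every step adds iwwiw to the end: s(k+1) = s(k)·iwwiw.
So the next term is yiwwiwiwwiwiwwiwiwwiw·iwwiw.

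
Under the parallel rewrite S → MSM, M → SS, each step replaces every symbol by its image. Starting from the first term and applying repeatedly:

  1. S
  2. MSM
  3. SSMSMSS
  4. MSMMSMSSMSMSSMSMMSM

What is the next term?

φ(MSMMSMSSMSMSSMSMMSM) expands symbol-by-symbol to SS MSM SS SS MSM SS MSM MSM SS MSM SS MSM MSM SS MSM SS SS MSM SS; joining the 19 pieces gives the next term.

SSMSMSSSSMSMSSMSMMSMSSMSMSSMSMMSMSSMSMSSSSMSMSS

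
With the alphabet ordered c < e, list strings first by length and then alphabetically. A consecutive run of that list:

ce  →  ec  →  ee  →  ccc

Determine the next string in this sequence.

cce

Find the rightmost character of ccc below e, bump it to the next letter, and reset everything to its right to c.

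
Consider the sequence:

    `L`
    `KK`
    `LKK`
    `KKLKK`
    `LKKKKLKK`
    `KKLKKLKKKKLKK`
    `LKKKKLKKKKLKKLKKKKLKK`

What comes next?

KKLKKLKKKKLKKLKKKKLKKKKLKKLKKKKLKK

This is a Fibonacci-style word recurrence s(k) = s(k−2)·s(k−1): e.g. L·KK = LKK.
Continuing: KKLKKLKKKKLKK · LKKKKLKKKKLKKLKKKKLKK gives term 8.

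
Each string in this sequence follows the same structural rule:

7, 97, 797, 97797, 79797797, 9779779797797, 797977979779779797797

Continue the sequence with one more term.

9779779797797797977979779779797797

Each term (from the third on) is the two preceding terms concatenated in order: term 3 = 7·97 = 797.
So term 8 is 9779779797797·797977979779779797797.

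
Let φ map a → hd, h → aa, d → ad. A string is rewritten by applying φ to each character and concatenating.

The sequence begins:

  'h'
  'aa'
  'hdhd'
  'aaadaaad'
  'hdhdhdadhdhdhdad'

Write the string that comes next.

Replace each of the 16 characters of hdhdhdadhdhdhdad in place — aa ad aa ad aa ad hd ad aa ad aa ad aa ad hd ad — and concatenate.

aaadaaadaaadhdadaaadaaadaaadhdad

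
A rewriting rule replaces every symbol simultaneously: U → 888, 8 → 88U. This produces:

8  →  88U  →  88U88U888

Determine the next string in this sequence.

Rewriting each symbol of 88U88U888: 8→88U, 8→88U, U→888, 8→88U, 8→88U, U→888, 8→88U, 8→88U, 8→88U, which concatenates to 88U 88U 888 88U 88U 888 88U 88U 88U.

88U88U88888U88U88888U88U88U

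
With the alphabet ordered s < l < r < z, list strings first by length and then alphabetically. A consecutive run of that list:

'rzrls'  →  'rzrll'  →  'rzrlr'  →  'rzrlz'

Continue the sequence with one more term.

Treat rzrlz as a base-4 numeral over the given alphabet and add one, carrying through any trailing z's.

rzrrs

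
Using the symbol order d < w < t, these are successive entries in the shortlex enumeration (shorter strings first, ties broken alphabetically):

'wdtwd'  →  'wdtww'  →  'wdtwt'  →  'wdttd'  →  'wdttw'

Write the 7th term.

wwddd

Continuing the enumeration 2 steps past wdttw: wdttw → wdttt → (answer).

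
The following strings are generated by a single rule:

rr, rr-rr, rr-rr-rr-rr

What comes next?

rr-rr-rr-rr-rr-rr-rr-rr

s(k+1) = s(k)·-·s(k) — each term doubles the last with '-' between the halves.
So the next term is two copies of rr-rr-rr-rr with '-' between the halves.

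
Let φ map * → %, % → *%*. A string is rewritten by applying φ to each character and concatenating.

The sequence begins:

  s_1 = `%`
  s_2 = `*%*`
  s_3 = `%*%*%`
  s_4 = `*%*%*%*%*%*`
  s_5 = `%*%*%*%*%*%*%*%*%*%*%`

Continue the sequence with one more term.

*%*%*%*%*%*%*%*%*%*%*%*%*%*%*%*%*%*%*%*%*%*

Applying the rule to each of the 21 symbols of %*%*%*%*%*%*%*%*%*%*% gives the pieces *%* % *%* % *%* % *%* % *%* % *%* % *%* % *%* % *%* % *%* % *%*, which concatenate to the answer.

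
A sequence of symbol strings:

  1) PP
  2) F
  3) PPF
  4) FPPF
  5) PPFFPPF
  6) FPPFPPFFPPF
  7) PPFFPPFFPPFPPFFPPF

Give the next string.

FPPFPPFFPPFPPFFPPFFPPFPPFFPPF

This is a Fibonacci-style word recurrence s(k) = s(k−2)·s(k−1): e.g. PP·F = PPF.
Continuing: FPPFPPFFPPF · PPFFPPFFPPFPPFFPPF gives term 8.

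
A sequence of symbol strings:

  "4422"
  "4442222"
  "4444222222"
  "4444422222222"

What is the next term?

Each string has the form 4^{n+1} 2^{2n} (n = 1, 2, …).
For the next term, n = 5, so the run lengths are 6, 10.

4444442222222222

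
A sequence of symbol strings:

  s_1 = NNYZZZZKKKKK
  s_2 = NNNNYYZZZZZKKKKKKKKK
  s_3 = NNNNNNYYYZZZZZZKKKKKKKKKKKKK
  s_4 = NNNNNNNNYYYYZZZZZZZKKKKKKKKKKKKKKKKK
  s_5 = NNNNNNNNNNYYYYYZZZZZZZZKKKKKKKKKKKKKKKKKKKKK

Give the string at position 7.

NNNNNNNNNNNNNNYYYYYYYZZZZZZZZZZKKKKKKKKKKKKKKKKKKKKKKKKKKKKK

The n-th term is 2n N's then n Y's then n+3 Z's then 4n+1 K's (n = 1, 2, …).
For term 7, n = 7, so the run lengths are 14, 7, 10, 29.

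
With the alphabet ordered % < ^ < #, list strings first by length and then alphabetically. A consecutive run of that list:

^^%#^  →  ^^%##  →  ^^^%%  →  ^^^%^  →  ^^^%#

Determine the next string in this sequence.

Find the rightmost character of ^^^%# below #, bump it to the next letter, and reset everything to its right to %.

^^^^%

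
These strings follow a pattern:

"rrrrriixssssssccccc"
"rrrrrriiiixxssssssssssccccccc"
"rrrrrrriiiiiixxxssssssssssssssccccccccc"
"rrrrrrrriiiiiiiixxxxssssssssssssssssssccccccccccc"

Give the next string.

rrrrrrrrriiiiiiiiiixxxxxssssssssssssssssssssssccccccccccccc

The n-th term is n+3 r's then 2n-2 i's then n-1 x's then 4n-2 s's then 2n+1 c's, where the shown terms are n = 2, 3, 4, 5.
At n = 6 the blocks have lengths 9, 10, 5, 22, 13.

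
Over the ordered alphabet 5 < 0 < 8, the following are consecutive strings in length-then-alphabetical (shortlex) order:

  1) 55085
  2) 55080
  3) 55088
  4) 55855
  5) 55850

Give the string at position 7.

55805

Stepping forward 2 times from 55850: 55850 → 55858, then the target.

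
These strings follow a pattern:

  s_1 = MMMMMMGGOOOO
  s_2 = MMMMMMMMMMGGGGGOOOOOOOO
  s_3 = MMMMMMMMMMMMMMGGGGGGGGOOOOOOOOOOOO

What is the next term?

MMMMMMMMMMMMMMMMMMGGGGGGGGGGGOOOOOOOOOOOOOOOO

Reading off run lengths: M runs 6, 10, 14; G runs 2, 5, 8; O runs 4, 8, 12 — each is linear in n (n = 1, 2, …).
At n = 4 the blocks have lengths 18, 11, 16.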